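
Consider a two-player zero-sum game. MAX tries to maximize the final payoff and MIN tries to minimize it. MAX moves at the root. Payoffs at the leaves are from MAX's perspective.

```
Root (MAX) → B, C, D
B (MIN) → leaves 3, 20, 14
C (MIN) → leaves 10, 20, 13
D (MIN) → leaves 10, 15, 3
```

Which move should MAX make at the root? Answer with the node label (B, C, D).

B (MIN): min(3, 20, 14) = 3
C (MIN): min(10, 20, 13) = 10
D (MIN): min(10, 15, 3) = 3
Root (MAX): max(3, 10, 3) = 10
MAX picks the child with the highest value: C (value 10).

C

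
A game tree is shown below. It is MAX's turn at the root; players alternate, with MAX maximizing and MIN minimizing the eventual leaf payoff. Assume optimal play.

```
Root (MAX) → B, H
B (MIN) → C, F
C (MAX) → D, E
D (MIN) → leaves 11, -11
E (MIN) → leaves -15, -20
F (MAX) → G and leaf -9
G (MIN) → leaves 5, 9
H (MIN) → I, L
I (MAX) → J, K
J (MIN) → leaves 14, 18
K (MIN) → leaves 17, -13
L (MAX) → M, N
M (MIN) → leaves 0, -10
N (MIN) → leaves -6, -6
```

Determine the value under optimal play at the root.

-6

D (MIN): min(11, -11) = -11
E (MIN): min(-15, -20) = -20
C (MAX): max(-11, -20) = -11
G (MIN): min(5, 9) = 5
F (MAX): max(5, -9) = 5
B (MIN): min(-11, 5) = -11
J (MIN): min(14, 18) = 14
K (MIN): min(17, -13) = -13
I (MAX): max(14, -13) = 14
M (MIN): min(0, -10) = -10
N (MIN): min(-6, -6) = -6
L (MAX): max(-10, -6) = -6
H (MIN): min(14, -6) = -6
Root (MAX): max(-11, -6) = -6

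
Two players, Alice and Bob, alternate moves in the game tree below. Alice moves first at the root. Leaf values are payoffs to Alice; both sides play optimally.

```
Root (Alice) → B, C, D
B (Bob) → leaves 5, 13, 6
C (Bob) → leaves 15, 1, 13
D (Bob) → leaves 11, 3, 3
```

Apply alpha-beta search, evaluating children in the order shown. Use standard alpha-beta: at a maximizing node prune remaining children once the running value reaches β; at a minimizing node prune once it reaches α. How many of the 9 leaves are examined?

B [α=-∞,β=+∞]: v=5
C [α=5,β=+∞]: v=1 after child 2 ≤ α → α-cutoff, skip 1
D [α=5,β=+∞]: v=3 after child 2 ≤ α → α-cutoff, skip 1
Root [α=-∞,β=+∞]: v=5
Leaves evaluated: 7 of 9.

7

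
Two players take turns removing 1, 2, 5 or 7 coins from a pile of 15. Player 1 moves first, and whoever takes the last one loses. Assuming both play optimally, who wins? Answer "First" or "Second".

Compute winning (W) and losing (L) positions by backward induction:
i:   0  1  2  3  4  5  6  7  8  9 10 11 12 13 14 15
     W  L  W  W  L  W  W  L  W  W  L  W  W  L  W  W
Position 15 is W, so the first player wins.

First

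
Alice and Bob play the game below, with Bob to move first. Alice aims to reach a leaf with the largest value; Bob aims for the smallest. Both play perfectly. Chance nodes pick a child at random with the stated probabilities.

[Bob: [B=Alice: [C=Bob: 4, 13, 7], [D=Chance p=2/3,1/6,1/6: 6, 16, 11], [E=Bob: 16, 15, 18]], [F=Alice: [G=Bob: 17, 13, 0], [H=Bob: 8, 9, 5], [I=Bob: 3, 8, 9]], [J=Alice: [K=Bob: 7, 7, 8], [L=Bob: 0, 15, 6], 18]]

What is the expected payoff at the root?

C (Bob): min(4, 13, 7) = 4
D (Chance): 2/3·6 + 1/6·16 + 1/6·11 = 8.5
E (Bob): min(16, 15, 18) = 15
B (Alice): max(4, 8.5, 15) = 15
G (Bob): min(17, 13, 0) = 0
H (Bob): min(8, 9, 5) = 5
I (Bob): min(3, 8, 9) = 3
F (Alice): max(0, 5, 3) = 5
K (Bob): min(7, 7, 8) = 7
L (Bob): min(0, 15, 6) = 0
J (Alice): max(7, 0, 18) = 18
Root (Bob): min(15, 5, 18) = 5

5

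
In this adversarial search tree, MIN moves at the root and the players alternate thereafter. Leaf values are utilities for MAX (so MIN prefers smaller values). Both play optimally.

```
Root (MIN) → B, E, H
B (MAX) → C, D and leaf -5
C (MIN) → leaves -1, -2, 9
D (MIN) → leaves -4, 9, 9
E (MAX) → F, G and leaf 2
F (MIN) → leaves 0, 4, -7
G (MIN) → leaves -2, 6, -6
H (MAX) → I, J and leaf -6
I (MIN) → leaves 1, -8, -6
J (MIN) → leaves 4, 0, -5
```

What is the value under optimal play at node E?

2

F: min(0, 4, -7) = -7
G: min(-2, 6, -6) = -6
E: max(-7, -6, 2) = 2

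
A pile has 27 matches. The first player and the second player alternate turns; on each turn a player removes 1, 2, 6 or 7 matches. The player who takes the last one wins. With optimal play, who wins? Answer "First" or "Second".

Compute winning (W) and losing (L) positions by backward induction:
i:   0  1  2  3  4  5  6  7  8  9 10 11 12 13 14 15 16 17 18 19 20 21 22 23 24 25 26 27
     L  W  W  L  W  W  W  W  L  W  W  L  W  W  W  W  L  W  W  L  W  W  W  W  L  W  W  L
Position 27 is L, so the second player wins.

Second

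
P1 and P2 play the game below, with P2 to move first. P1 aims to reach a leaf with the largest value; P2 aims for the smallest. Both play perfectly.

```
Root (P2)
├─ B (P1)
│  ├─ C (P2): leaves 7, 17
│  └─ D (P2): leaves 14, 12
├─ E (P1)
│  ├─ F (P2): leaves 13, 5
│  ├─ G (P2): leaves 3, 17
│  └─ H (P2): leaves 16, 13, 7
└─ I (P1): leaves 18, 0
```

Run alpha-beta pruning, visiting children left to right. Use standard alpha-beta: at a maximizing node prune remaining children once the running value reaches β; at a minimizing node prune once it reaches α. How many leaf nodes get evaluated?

11

C [α=-∞,β=+∞]: v=7
D [α=7,β=+∞]: v=12
B [α=-∞,β=+∞]: v=12
F [α=-∞,β=12]: v=5
G [α=5,β=12]: v=3 after child 1 ≤ α → α-cutoff, skip 1
H [α=5,β=12]: v=7
E [α=-∞,β=12]: v=7
I [α=-∞,β=7]: v=18 after child 1 ≥ β → β-cutoff, skip 1
Root [α=-∞,β=+∞]: v=7
Leaves evaluated: 11 of 13.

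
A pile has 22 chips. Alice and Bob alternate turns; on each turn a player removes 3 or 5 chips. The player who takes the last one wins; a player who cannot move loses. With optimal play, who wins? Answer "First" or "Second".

Positions where the player to move wins (W) vs loses (L):
i:   0  1  2  3  4  5  6  7  8  9 10 11 12 13 14 15 16 17 18 19 20 21 22
     L  L  L  W  W  W  W  W  L  L  L  W  W  W  W  W  L  L  L  W  W  W  W
Position 22 is W, so the first player wins.

First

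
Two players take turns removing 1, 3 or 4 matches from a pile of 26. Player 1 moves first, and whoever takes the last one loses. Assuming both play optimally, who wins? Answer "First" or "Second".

First

Compute winning (W) and losing (L) positions by backward induction:
i:   0  1  2  3  4  5  6  7  8  9 10 11 12 13 14 15 16 17 18 19 20 21 22 23 24 25 26
     W  L  W  L  W  W  W  W  L  W  L  W  W  W  W  L  W  L  W  W  W  W  L  W  L  W  W
Position 26 is W, so the first player wins.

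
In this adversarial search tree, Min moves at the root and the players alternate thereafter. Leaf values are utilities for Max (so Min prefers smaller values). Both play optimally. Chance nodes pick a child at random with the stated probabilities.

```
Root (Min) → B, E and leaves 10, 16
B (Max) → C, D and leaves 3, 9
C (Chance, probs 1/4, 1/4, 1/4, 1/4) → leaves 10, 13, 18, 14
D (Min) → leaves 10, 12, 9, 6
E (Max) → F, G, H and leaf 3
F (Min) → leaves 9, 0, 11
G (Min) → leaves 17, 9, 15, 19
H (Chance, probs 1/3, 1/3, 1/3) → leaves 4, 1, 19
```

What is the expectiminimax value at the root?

9

C (Chance): 1/4·10 + 1/4·13 + 1/4·18 + 1/4·14 = 13.75
D (Min): min(10, 12, 9, 6) = 6
B (Max): max(13.75, 6, 3, 9) = 13.75
F (Min): min(9, 0, 11) = 0
G (Min): min(17, 9, 15, 19) = 9
H (Chance): 1/3·4 + 1/3·1 + 1/3·19 = 8
E (Max): max(0, 9, 8, 3) = 9
Root (Min): min(13.75, 9, 10, 16) = 9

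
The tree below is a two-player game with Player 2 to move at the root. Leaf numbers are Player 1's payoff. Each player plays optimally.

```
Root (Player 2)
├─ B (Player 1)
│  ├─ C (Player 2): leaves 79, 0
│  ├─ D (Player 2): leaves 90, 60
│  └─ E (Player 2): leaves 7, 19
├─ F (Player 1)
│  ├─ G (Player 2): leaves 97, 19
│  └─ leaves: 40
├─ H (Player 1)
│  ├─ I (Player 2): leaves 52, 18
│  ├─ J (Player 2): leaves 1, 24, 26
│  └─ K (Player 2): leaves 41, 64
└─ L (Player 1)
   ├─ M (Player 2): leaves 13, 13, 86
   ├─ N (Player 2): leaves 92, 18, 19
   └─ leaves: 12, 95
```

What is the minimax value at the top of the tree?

C (Player 2): min(79, 0) = 0
D (Player 2): min(90, 60) = 60
E (Player 2): min(7, 19) = 7
B (Player 1): max(0, 60, 7) = 60
G (Player 2): min(97, 19) = 19
F (Player 1): max(19, 40) = 40
I (Player 2): min(52, 18) = 18
J (Player 2): min(1, 24, 26) = 1
K (Player 2): min(41, 64) = 41
H (Player 1): max(18, 1, 41) = 41
M (Player 2): min(13, 13, 86) = 13
N (Player 2): min(92, 18, 19) = 18
L (Player 1): max(13, 18, 12, 95) = 95
Root (Player 2): min(60, 40, 41, 95) = 40

40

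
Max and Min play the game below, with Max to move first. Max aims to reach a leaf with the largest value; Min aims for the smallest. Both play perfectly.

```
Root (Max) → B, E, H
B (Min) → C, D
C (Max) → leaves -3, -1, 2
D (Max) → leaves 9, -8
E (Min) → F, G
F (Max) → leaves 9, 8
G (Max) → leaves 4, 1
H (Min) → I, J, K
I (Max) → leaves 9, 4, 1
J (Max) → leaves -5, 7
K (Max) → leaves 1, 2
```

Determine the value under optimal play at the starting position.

C (Max): max(-3, -1, 2) = 2
D (Max): max(9, -8) = 9
B (Min): min(2, 9) = 2
F (Max): max(9, 8) = 9
G (Max): max(4, 1) = 4
E (Min): min(9, 4) = 4
I (Max): max(9, 4, 1) = 9
J (Max): max(-5, 7) = 7
K (Max): max(1, 2) = 2
H (Min): min(9, 7, 2) = 2
Root (Max): max(2, 4, 2) = 4

4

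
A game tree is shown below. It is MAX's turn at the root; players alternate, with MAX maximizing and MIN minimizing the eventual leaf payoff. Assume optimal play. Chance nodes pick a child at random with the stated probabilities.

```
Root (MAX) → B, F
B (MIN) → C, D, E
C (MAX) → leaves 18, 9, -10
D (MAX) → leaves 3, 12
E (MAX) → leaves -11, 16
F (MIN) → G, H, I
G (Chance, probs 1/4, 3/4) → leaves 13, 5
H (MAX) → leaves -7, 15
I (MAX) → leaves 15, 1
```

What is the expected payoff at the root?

12

C (MAX): max(18, 9, -10) = 18
D (MAX): max(3, 12) = 12
E (MAX): max(-11, 16) = 16
B (MIN): min(18, 12, 16) = 12
G (Chance): 1/4·13 + 3/4·5 = 7
H (MAX): max(-7, 15) = 15
I (MAX): max(15, 1) = 15
F (MIN): min(7, 15, 15) = 7
Root (MAX): max(12, 7) = 12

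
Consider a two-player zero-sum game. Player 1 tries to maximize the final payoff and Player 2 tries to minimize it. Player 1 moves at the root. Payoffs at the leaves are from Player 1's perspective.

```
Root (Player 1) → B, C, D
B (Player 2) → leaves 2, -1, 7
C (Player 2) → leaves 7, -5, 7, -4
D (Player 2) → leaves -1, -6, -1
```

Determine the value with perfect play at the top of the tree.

B (Player 2): min(2, -1, 7) = -1
C (Player 2): min(7, -5, 7, -4) = -5
D (Player 2): min(-1, -6, -1) = -6
Root (Player 1): max(-1, -5, -6) = -1

-1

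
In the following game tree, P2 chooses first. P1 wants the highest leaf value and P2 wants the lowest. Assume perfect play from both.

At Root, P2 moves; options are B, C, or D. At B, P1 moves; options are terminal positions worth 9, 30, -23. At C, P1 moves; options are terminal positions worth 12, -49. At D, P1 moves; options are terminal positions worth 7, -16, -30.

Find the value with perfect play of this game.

B (P1): max(9, 30, -23) = 30
C (P1): max(12, -49) = 12
D (P1): max(7, -16, -30) = 7
Root (P2): min(30, 12, 7) = 7

7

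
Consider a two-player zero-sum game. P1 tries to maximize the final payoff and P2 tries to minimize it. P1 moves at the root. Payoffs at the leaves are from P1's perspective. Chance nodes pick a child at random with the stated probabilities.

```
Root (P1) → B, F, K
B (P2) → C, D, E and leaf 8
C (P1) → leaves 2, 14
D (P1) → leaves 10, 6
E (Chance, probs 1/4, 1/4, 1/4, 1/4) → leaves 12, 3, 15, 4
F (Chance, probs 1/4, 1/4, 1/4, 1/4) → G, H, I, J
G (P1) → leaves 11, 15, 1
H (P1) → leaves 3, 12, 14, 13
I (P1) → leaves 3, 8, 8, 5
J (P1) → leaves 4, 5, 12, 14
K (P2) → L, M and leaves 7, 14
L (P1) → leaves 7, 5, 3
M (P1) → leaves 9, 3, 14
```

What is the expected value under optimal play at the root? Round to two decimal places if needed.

12.75

C (P1): max(2, 14) = 14
D (P1): max(10, 6) = 10
E (Chance): 1/4·12 + 1/4·3 + 1/4·15 + 1/4·4 = 8.5
B (P2): min(14, 10, 8.5, 8) = 8
G (P1): max(11, 15, 1) = 15
H (P1): max(3, 12, 14, 13) = 14
I (P1): max(3, 8, 8, 5) = 8
J (P1): max(4, 5, 12, 14) = 14
F (Chance): 1/4·15 + 1/4·14 + 1/4·8 + 1/4·14 = 12.75
L (P1): max(7, 5, 3) = 7
M (P1): max(9, 3, 14) = 14
K (P2): min(7, 14, 7, 14) = 7
Root (P1): max(8, 12.75, 7) = 12.75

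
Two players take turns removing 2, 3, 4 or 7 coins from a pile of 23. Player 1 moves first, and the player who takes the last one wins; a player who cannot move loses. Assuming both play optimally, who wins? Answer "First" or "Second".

Second

Positions where the player to move wins (W) vs loses (L):
i:   0  1  2  3  4  5  6  7  8  9 10 11 12 13 14 15 16 17 18 19 20 21 22 23
     L  L  W  W  W  W  L  W  W  W  W  L  L  W  W  W  W  L  W  W  W  W  L  L
Position 23 is L, so the second player wins.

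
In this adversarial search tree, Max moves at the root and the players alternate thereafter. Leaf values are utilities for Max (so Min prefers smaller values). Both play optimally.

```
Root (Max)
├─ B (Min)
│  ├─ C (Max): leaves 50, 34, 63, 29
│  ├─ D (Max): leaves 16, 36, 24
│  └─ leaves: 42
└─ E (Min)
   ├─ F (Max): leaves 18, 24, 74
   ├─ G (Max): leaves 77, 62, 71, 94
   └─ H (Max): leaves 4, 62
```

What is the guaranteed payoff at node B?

36

C: max(50, 34, 63, 29) = 63
D: max(16, 36, 24) = 36
B: min(63, 36, 42) = 36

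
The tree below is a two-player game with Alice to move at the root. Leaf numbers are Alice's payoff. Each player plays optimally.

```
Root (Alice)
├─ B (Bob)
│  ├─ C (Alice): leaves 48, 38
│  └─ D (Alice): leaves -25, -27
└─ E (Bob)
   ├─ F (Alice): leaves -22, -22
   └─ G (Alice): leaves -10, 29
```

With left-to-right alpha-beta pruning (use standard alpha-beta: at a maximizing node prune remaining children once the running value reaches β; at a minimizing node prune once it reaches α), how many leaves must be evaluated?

7

C [α=-∞,β=+∞]: v=48
D [α=-∞,β=48]: v=-25
B [α=-∞,β=+∞]: v=-25
F [α=-25,β=+∞]: v=-22
G [α=-25,β=-22]: v=-10 after child 1 ≥ β → β-cutoff, skip 1
E [α=-25,β=+∞]: v=-22
Root [α=-∞,β=+∞]: v=-22
Leaves evaluated: 7 of 8.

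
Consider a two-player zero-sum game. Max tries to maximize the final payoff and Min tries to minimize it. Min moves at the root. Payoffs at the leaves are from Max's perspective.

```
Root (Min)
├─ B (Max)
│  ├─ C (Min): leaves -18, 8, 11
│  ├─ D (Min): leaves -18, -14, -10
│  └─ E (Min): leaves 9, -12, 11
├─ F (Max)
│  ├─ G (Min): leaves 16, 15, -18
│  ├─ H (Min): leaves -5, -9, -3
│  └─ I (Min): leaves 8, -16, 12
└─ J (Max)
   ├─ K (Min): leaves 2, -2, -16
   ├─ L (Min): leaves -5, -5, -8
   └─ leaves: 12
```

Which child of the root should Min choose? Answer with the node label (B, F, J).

C (Min): min(-18, 8, 11) = -18
D (Min): min(-18, -14, -10) = -18
E (Min): min(9, -12, 11) = -12
B (Max): max(-18, -18, -12) = -12
G (Min): min(16, 15, -18) = -18
H (Min): min(-5, -9, -3) = -9
I (Min): min(8, -16, 12) = -16
F (Max): max(-18, -9, -16) = -9
K (Min): min(2, -2, -16) = -16
L (Min): min(-5, -5, -8) = -8
J (Max): max(-16, -8, 12) = 12
Root (Min): min(-12, -9, 12) = -12
Min picks the child with the lowest value: B (value -12).

B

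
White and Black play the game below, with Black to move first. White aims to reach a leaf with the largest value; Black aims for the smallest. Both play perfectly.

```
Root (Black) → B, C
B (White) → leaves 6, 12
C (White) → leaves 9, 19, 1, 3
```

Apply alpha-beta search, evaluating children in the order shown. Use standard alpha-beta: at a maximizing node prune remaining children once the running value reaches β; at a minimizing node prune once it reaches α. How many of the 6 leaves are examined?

4

B [α=-∞,β=+∞]: v=12
C [α=-∞,β=12]: v=19 after child 2 ≥ β → β-cutoff, skip 2
Root [α=-∞,β=+∞]: v=12
Leaves evaluated: 4 of 6.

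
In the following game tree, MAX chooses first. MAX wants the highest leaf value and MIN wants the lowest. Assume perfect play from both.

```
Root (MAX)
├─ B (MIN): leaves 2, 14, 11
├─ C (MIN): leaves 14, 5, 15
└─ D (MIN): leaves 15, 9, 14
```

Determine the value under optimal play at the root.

B (MIN): min(2, 14, 11) = 2
C (MIN): min(14, 5, 15) = 5
D (MIN): min(15, 9, 14) = 9
Root (MAX): max(2, 5, 9) = 9

9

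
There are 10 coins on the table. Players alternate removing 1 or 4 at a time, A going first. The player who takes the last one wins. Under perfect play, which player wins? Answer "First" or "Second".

Second

W/L table (W = player to move can force a win):
i:   0  1  2  3  4  5  6  7  8  9 10
     L  W  L  W  W  L  W  L  W  W  L
Position 10 is L, so the second player wins.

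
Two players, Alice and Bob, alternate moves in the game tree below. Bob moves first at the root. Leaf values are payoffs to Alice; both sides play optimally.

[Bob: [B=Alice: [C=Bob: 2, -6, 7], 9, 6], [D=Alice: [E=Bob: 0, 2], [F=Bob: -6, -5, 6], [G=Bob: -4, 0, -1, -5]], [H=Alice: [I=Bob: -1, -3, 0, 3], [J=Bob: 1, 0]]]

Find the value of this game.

C (Bob): min(2, -6, 7) = -6
B (Alice): max(-6, 9, 6) = 9
E (Bob): min(0, 2) = 0
F (Bob): min(-6, -5, 6) = -6
G (Bob): min(-4, 0, -1, -5) = -5
D (Alice): max(0, -6, -5) = 0
I (Bob): min(-1, -3, 0, 3) = -3
J (Bob): min(1, 0) = 0
H (Alice): max(-3, 0) = 0
Root (Bob): min(9, 0, 0) = 0

0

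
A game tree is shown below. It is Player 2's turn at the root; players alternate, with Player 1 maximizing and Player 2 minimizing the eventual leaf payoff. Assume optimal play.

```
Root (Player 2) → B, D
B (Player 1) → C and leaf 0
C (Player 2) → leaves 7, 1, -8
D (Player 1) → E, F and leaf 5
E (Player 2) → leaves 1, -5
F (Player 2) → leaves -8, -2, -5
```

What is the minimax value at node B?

C: min(7, 1, -8) = -8
B: max(-8, 0) = 0

0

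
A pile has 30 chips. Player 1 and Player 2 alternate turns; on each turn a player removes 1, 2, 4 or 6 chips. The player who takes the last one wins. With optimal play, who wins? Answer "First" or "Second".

Compute winning (W) and losing (L) positions by backward induction:
i:   0  1  2  3  4  5  6  7  8  9 10 11 12 13 14 15 16 17 18 19 20 21 22 23 24 25 26 27 28 29 30
     L  W  W  L  W  W  W  W  L  W  W  L  W  W  W  W  L  W  W  L  W  W  W  W  L  W  W  L  W  W  W
Position 30 is W, so the first player wins.

First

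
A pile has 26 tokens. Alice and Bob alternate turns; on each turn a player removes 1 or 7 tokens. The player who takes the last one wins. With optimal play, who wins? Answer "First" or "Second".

Second

Mark each pile size as W (mover wins) or L (mover loses):
i:   0  1  2  3  4  5  6  7  8  9 10 11 12 13 14 15 16 17 18 19 20 21 22 23 24 25 26
     L  W  L  W  L  W  L  W  L  W  L  W  L  W  L  W  L  W  L  W  L  W  L  W  L  W  L
Position 26 is L, so the second player wins.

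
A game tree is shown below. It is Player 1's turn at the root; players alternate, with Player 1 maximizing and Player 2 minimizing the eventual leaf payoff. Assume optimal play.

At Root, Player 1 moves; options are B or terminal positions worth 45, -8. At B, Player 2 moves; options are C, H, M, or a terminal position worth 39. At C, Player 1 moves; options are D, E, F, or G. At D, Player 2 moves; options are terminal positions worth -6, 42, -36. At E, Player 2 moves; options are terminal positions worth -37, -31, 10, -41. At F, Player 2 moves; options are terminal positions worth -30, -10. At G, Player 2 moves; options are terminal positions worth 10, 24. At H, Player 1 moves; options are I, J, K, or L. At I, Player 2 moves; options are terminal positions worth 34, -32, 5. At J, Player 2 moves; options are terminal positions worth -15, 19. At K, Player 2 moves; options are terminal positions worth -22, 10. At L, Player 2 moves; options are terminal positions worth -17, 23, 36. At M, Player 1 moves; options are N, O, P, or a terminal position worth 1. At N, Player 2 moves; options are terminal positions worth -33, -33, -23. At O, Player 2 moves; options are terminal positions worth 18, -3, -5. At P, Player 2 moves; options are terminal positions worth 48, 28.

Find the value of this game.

D (Player 2): min(-6, 42, -36) = -36
E (Player 2): min(-37, -31, 10, -41) = -41
F (Player 2): min(-30, -10) = -30
G (Player 2): min(10, 24) = 10
C (Player 1): max(-36, -41, -30, 10) = 10
I (Player 2): min(34, -32, 5) = -32
J (Player 2): min(-15, 19) = -15
K (Player 2): min(-22, 10) = -22
L (Player 2): min(-17, 23, 36) = -17
H (Player 1): max(-32, -15, -22, -17) = -15
N (Player 2): min(-33, -33, -23) = -33
O (Player 2): min(18, -3, -5) = -5
P (Player 2): min(48, 28) = 28
M (Player 1): max(-33, -5, 28, 1) = 28
B (Player 2): min(10, -15, 28, 39) = -15
Root (Player 1): max(-15, 45, -8) = 45

45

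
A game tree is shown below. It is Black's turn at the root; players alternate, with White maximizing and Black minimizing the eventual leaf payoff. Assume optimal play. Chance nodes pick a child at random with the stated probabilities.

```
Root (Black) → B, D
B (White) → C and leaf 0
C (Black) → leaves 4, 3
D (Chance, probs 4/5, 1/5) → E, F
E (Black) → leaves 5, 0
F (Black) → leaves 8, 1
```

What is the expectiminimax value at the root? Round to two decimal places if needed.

C (Black): min(4, 3) = 3
B (White): max(3, 0) = 3
E (Black): min(5, 0) = 0
F (Black): min(8, 1) = 1
D (Chance): 4/5·0 + 1/5·1 = 0.2
Root (Black): min(3, 0.2) = 0.2

0.2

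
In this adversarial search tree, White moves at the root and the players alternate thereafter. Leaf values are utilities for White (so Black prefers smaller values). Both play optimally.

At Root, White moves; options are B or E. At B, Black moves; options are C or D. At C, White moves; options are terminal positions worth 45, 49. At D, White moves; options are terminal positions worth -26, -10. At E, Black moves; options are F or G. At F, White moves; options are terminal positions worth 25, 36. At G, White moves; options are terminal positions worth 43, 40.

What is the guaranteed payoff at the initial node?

36

C (White): max(45, 49) = 49
D (White): max(-26, -10) = -10
B (Black): min(49, -10) = -10
F (White): max(25, 36) = 36
G (White): max(43, 40) = 43
E (Black): min(36, 43) = 36
Root (White): max(-10, 36) = 36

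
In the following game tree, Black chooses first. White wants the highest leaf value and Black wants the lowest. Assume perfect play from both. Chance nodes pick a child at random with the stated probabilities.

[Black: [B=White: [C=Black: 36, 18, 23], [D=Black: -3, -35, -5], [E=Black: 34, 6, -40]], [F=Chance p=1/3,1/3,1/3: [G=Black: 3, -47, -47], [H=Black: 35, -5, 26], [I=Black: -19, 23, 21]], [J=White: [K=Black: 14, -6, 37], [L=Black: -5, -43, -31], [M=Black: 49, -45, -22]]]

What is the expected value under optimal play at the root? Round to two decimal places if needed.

-23.67

C (Black): min(36, 18, 23) = 18
D (Black): min(-3, -35, -5) = -35
E (Black): min(34, 6, -40) = -40
B (White): max(18, -35, -40) = 18
G (Black): min(3, -47, -47) = -47
H (Black): min(35, -5, 26) = -5
I (Black): min(-19, 23, 21) = -19
F (Chance): 1/3·-47 + 1/3·-5 + 1/3·-19 = -23.67
K (Black): min(14, -6, 37) = -6
L (Black): min(-5, -43, -31) = -43
M (Black): min(49, -45, -22) = -45
J (White): max(-6, -43, -45) = -6
Root (Black): min(18, -23.67, -6) = -23.67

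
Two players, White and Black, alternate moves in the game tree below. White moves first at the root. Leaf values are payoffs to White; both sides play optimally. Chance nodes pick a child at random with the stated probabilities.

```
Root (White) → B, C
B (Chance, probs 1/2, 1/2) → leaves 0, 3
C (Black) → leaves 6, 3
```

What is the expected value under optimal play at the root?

3

B (Chance): 1/2·0 + 1/2·3 = 1.5
C (Black): min(6, 3) = 3
Root (White): max(1.5, 3) = 3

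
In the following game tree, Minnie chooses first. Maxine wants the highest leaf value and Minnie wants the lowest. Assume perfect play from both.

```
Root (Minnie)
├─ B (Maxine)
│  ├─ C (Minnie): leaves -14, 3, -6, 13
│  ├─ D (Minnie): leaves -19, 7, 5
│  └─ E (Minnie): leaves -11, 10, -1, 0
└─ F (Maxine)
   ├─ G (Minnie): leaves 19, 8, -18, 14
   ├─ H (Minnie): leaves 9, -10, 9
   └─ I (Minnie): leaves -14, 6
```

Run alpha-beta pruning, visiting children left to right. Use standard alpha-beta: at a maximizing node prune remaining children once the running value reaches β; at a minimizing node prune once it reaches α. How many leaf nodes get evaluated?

16

C [α=-∞,β=+∞]: v=-14
D [α=-14,β=+∞]: v=-19 after child 1 ≤ α → α-cutoff, skip 2
E [α=-14,β=+∞]: v=-11
B [α=-∞,β=+∞]: v=-11
G [α=-∞,β=-11]: v=-18
H [α=-18,β=-11]: v=-10
F [α=-∞,β=-11]: v=-10 after child 2 ≥ β → β-cutoff, skip 1
Root [α=-∞,β=+∞]: v=-11
Leaves evaluated: 16 of 20.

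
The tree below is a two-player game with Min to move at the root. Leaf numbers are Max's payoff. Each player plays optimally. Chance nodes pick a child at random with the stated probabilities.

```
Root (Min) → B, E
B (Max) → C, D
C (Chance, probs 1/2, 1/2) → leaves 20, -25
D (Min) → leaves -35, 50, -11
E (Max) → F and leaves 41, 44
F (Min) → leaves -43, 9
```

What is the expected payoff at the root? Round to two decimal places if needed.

C (Chance): 1/2·20 + 1/2·-25 = -2.5
D (Min): min(-35, 50, -11) = -35
B (Max): max(-2.5, -35) = -2.5
F (Min): min(-43, 9) = -43
E (Max): max(-43, 41, 44) = 44
Root (Min): min(-2.5, 44) = -2.5

-2.5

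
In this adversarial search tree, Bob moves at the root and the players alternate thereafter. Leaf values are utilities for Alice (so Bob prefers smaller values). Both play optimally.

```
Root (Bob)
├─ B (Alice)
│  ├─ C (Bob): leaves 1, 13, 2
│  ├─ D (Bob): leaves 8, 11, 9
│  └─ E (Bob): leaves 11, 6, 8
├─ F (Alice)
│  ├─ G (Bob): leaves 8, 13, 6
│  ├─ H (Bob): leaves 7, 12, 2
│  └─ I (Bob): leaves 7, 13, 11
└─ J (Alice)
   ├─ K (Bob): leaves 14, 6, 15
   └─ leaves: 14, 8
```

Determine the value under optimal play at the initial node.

7

C (Bob): min(1, 13, 2) = 1
D (Bob): min(8, 11, 9) = 8
E (Bob): min(11, 6, 8) = 6
B (Alice): max(1, 8, 6) = 8
G (Bob): min(8, 13, 6) = 6
H (Bob): min(7, 12, 2) = 2
I (Bob): min(7, 13, 11) = 7
F (Alice): max(6, 2, 7) = 7
K (Bob): min(14, 6, 15) = 6
J (Alice): max(6, 14, 8) = 14
Root (Bob): min(8, 7, 14) = 7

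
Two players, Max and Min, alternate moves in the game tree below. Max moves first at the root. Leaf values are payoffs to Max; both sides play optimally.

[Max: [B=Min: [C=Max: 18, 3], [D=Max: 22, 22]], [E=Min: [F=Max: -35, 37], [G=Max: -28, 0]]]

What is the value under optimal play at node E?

0

F: max(-35, 37) = 37
G: max(-28, 0) = 0
E: min(37, 0) = 0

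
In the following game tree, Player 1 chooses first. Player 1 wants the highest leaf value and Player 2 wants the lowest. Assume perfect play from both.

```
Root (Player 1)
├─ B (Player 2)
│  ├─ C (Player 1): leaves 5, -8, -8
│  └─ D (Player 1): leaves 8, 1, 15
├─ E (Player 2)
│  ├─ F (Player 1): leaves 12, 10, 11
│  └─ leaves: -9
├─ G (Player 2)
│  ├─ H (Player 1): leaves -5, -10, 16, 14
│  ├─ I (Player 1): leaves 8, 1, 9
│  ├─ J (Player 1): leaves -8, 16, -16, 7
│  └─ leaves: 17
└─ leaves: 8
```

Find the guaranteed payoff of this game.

C (Player 1): max(5, -8, -8) = 5
D (Player 1): max(8, 1, 15) = 15
B (Player 2): min(5, 15) = 5
F (Player 1): max(12, 10, 11) = 12
E (Player 2): min(12, -9) = -9
H (Player 1): max(-5, -10, 16, 14) = 16
I (Player 1): max(8, 1, 9) = 9
J (Player 1): max(-8, 16, -16, 7) = 16
G (Player 2): min(16, 9, 16, 17) = 9
Root (Player 1): max(5, -9, 9, 8) = 9

9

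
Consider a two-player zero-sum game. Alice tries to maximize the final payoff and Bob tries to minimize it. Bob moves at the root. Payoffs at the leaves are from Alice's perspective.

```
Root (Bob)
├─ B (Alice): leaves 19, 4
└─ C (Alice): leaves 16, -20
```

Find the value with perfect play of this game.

16

B (Alice): max(19, 4) = 19
C (Alice): max(16, -20) = 16
Root (Bob): min(19, 16) = 16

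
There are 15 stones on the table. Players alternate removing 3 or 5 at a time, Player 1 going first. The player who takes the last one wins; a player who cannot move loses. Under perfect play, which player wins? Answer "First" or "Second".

First

W/L table (W = player to move can force a win):
i:   0  1  2  3  4  5  6  7  8  9 10 11 12 13 14 15
     L  L  L  W  W  W  W  W  L  L  L  W  W  W  W  W
Position 15 is W, so the first player wins.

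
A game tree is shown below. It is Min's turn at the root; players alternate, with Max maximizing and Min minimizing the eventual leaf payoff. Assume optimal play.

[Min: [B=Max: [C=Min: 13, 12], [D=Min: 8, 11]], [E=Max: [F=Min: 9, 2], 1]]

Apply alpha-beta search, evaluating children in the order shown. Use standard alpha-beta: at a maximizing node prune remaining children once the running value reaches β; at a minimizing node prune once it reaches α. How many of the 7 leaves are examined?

6

C [α=-∞,β=+∞]: v=12
D [α=12,β=+∞]: v=8 after child 1 ≤ α → α-cutoff, skip 1
B [α=-∞,β=+∞]: v=12
F [α=-∞,β=12]: v=2
E [α=-∞,β=12]: v=2
Root [α=-∞,β=+∞]: v=2
Leaves evaluated: 6 of 7.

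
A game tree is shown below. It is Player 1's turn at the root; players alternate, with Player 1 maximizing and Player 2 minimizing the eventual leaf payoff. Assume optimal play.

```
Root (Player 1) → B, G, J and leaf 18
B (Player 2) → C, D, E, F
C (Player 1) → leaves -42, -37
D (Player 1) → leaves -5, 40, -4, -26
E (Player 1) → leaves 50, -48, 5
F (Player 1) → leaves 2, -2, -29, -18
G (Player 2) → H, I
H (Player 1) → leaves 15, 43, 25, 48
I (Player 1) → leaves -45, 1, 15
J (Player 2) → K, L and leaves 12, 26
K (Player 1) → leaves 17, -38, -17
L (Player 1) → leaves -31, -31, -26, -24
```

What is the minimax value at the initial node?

18

C (Player 1): max(-42, -37) = -37
D (Player 1): max(-5, 40, -4, -26) = 40
E (Player 1): max(50, -48, 5) = 50
F (Player 1): max(2, -2, -29, -18) = 2
B (Player 2): min(-37, 40, 50, 2) = -37
H (Player 1): max(15, 43, 25, 48) = 48
I (Player 1): max(-45, 1, 15) = 15
G (Player 2): min(48, 15) = 15
K (Player 1): max(17, -38, -17) = 17
L (Player 1): max(-31, -31, -26, -24) = -24
J (Player 2): min(17, -24, 12, 26) = -24
Root (Player 1): max(-37, 15, -24, 18) = 18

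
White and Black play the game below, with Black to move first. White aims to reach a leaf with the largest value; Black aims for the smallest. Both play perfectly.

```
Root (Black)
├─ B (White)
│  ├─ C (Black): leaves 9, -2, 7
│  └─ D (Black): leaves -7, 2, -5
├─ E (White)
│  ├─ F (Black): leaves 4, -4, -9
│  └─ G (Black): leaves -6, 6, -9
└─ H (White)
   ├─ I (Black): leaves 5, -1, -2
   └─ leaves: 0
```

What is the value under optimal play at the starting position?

-9

C (Black): min(9, -2, 7) = -2
D (Black): min(-7, 2, -5) = -7
B (White): max(-2, -7) = -2
F (Black): min(4, -4, -9) = -9
G (Black): min(-6, 6, -9) = -9
E (White): max(-9, -9) = -9
I (Black): min(5, -1, -2) = -2
H (White): max(-2, 0) = 0
Root (Black): min(-2, -9, 0) = -9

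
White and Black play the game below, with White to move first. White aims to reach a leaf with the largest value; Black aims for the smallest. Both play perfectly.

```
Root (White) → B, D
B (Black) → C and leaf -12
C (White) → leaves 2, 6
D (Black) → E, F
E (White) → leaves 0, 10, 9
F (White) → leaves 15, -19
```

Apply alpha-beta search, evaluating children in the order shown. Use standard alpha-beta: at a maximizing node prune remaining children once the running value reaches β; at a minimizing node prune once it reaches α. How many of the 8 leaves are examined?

7

C [α=-∞,β=+∞]: v=6
B [α=-∞,β=+∞]: v=-12
E [α=-12,β=+∞]: v=10
F [α=-12,β=10]: v=15 after child 1 ≥ β → β-cutoff, skip 1
D [α=-12,β=+∞]: v=10
Root [α=-∞,β=+∞]: v=10
Leaves evaluated: 7 of 8.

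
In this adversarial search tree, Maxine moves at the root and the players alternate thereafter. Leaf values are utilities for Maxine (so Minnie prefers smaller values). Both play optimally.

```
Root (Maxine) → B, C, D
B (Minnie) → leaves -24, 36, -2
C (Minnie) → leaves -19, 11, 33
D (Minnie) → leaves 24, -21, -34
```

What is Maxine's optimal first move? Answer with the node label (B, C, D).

C

B (Minnie): min(-24, 36, -2) = -24
C (Minnie): min(-19, 11, 33) = -19
D (Minnie): min(24, -21, -34) = -34
Root (Maxine): max(-24, -19, -34) = -19
Maxine picks the child with the highest value: C (value -19).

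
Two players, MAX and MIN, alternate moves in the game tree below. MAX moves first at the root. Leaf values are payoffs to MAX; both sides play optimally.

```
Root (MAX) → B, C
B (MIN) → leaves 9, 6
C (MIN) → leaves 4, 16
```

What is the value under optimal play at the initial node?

6

B (MIN): min(9, 6) = 6
C (MIN): min(4, 16) = 4
Root (MAX): max(6, 4) = 6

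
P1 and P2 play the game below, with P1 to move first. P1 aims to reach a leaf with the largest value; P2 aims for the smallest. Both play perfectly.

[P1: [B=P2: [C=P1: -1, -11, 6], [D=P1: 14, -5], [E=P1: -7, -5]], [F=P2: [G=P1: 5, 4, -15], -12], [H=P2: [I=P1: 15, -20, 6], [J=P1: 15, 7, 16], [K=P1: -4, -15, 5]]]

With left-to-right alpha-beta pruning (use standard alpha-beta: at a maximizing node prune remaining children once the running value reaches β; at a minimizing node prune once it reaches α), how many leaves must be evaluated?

17

C [α=-∞,β=+∞]: v=6
D [α=-∞,β=6]: v=14 after child 1 ≥ β → β-cutoff, skip 1
E [α=-∞,β=6]: v=-5
B [α=-∞,β=+∞]: v=-5
G [α=-5,β=+∞]: v=5
F [α=-5,β=+∞]: v=-12
I [α=-5,β=+∞]: v=15
J [α=-5,β=15]: v=15 after child 1 ≥ β → β-cutoff, skip 2
K [α=-5,β=15]: v=5
H [α=-5,β=+∞]: v=5
Root [α=-∞,β=+∞]: v=5
Leaves evaluated: 17 of 20.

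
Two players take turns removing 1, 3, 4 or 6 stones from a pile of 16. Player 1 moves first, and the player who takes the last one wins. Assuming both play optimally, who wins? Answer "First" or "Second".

Second

Compute winning (W) and losing (L) positions by backward induction:
i:   0  1  2  3  4  5  6  7  8  9 10 11 12 13 14 15 16
     L  W  L  W  W  W  W  L  W  L  W  W  W  W  L  W  L
Position 16 is L, so the second player wins.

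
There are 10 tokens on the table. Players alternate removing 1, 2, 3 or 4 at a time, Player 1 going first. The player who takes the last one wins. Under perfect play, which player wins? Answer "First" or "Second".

Second

Mark each pile size as W (mover wins) or L (mover loses):
i:   0  1  2  3  4  5  6  7  8  9 10
     L  W  W  W  W  L  W  W  W  W  L
Position 10 is L, so the second player wins.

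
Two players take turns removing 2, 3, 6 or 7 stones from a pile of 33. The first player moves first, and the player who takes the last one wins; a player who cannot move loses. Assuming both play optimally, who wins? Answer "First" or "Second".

W/L table (W = player to move can force a win):
i:   0  1  2  3  4  5  6  7  8  9 10 11 12 13 14 15 16 17 18 19 20 21 22 23 24 25 26 27 28 29 30 31 32 33
     L  L  W  W  W  L  W  W  W  L  L  W  W  W  L  W  W  W  L  L  W  W  W  L  W  W  W  L  L  W  W  W  L  W
Position 33 is W, so the first player wins.

First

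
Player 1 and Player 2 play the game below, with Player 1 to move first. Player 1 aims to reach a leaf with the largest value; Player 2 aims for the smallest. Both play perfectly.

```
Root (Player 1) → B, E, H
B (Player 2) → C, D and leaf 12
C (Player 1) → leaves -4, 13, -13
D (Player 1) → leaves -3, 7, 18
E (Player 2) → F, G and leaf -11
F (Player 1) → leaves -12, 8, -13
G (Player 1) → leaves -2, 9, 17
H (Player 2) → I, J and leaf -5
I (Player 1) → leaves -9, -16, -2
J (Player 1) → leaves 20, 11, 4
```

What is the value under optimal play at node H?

I: max(-9, -16, -2) = -2
J: max(20, 11, 4) = 20
H: min(-2, 20, -5) = -5

-5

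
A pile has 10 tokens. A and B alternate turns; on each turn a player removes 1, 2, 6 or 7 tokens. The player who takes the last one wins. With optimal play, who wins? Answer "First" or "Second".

Mark each pile size as W (mover wins) or L (mover loses):
i:   0  1  2  3  4  5  6  7  8  9 10
     L  W  W  L  W  W  W  W  L  W  W
Position 10 is W, so the first player wins.

First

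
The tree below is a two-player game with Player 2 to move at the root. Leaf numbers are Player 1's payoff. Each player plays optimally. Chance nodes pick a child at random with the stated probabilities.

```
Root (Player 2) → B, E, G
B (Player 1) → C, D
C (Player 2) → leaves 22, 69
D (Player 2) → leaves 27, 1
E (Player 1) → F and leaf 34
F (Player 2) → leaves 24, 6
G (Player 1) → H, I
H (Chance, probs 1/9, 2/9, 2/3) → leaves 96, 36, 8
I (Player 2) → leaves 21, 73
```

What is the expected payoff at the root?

C (Player 2): min(22, 69) = 22
D (Player 2): min(27, 1) = 1
B (Player 1): max(22, 1) = 22
F (Player 2): min(24, 6) = 6
E (Player 1): max(6, 34) = 34
H (Chance): 1/9·96 + 2/9·36 + 2/3·8 = 24
I (Player 2): min(21, 73) = 21
G (Player 1): max(24, 21) = 24
Root (Player 2): min(22, 34, 24) = 22

22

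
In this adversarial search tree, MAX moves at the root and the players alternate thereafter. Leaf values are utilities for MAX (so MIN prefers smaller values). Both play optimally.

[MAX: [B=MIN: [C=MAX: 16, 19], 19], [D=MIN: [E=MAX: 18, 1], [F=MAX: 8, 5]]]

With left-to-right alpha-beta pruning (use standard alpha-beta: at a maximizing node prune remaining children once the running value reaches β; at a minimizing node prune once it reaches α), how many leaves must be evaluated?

5

C [α=-∞,β=+∞]: v=19
B [α=-∞,β=+∞]: v=19
E [α=19,β=+∞]: v=18
D [α=19,β=+∞]: v=18 after child 1 ≤ α → α-cutoff, skip 1
Root [α=-∞,β=+∞]: v=19
Leaves evaluated: 5 of 7.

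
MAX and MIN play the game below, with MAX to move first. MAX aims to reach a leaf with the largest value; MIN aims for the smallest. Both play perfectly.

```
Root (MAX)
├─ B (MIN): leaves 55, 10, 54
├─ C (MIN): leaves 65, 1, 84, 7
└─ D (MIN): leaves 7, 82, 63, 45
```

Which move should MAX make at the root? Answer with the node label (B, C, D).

B

B (MIN): min(55, 10, 54) = 10
C (MIN): min(65, 1, 84, 7) = 1
D (MIN): min(7, 82, 63, 45) = 7
Root (MAX): max(10, 1, 7) = 10
MAX picks the child with the highest value: B (value 10).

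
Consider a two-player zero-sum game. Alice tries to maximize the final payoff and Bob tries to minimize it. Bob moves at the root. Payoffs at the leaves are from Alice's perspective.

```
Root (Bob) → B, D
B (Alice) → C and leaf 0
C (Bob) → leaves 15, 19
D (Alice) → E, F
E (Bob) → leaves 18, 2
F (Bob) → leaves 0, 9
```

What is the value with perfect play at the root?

C (Bob): min(15, 19) = 15
B (Alice): max(15, 0) = 15
E (Bob): min(18, 2) = 2
F (Bob): min(0, 9) = 0
D (Alice): max(2, 0) = 2
Root (Bob): min(15, 2) = 2

2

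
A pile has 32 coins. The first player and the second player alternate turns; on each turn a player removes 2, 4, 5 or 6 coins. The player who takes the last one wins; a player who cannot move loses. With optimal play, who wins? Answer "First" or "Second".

Second

Mark each pile size as W (mover wins) or L (mover loses):
i:   0  1  2  3  4  5  6  7  8  9 10 11 12 13 14 15 16 17 18 19 20 21 22 23 24 25 26 27 28 29 30 31 32
     L  L  W  W  W  W  W  W  L  L  W  W  W  W  W  W  L  L  W  W  W  W  W  W  L  L  W  W  W  W  W  W  L
Position 32 is L, so the second player wins.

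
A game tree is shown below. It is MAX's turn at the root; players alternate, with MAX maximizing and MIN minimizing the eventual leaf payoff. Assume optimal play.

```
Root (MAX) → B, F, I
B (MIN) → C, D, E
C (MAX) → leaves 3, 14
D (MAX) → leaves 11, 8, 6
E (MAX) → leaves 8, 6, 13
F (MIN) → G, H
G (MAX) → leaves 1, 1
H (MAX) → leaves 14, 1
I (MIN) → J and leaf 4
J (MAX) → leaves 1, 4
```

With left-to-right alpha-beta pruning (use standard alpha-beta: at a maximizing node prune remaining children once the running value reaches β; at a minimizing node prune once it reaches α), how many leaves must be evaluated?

C [α=-∞,β=+∞]: v=14
D [α=-∞,β=14]: v=11
E [α=-∞,β=11]: v=13
B [α=-∞,β=+∞]: v=11
G [α=11,β=+∞]: v=1
F [α=11,β=+∞]: v=1 after child 1 ≤ α → α-cutoff, skip 1
J [α=11,β=+∞]: v=4
I [α=11,β=+∞]: v=4 after child 1 ≤ α → α-cutoff, skip 1
Root [α=-∞,β=+∞]: v=11
Leaves evaluated: 12 of 15.

12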